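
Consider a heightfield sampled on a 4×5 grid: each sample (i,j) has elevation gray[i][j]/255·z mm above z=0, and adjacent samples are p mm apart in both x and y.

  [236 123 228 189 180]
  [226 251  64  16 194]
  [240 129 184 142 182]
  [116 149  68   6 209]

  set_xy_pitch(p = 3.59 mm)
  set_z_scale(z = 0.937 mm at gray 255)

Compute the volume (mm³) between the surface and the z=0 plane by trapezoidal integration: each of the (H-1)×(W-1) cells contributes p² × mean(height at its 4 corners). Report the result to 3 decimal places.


height_mm = gray/255 × 0.937; cell vol = 3.59² × mean(4 corners)
unit = 3.59² × 0.937 / (4×255) = 0.0118394 mm³ per gray-sum
row 0: Σ corner-gray over 4 cells = 2578  → 30.5219
row 1: Σ corner-gray over 4 cells = 2414  → 28.5802
row 2: Σ corner-gray over 4 cells = 2103  → 24.8982
Σ rows: total corner-gray = 7095  → 84.0003 mm³

84.000


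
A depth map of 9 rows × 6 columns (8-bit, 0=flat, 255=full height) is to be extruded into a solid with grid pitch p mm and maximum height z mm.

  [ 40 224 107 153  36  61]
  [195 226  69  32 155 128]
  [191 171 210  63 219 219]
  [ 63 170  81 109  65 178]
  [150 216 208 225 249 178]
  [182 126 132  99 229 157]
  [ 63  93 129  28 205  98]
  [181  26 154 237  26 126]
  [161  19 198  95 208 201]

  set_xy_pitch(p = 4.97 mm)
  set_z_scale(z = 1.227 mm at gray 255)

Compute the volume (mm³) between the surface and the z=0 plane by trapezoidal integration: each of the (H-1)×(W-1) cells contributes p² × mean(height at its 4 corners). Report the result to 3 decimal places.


670.609

height_mm = gray/255 × 1.227; cell vol = 4.97² × mean(4 corners)
unit = 4.97² × 1.227 / (4×255) = 0.0297137 mm³ per gray-sum
row 0: Σ corner-gray over 5 cells = 2428  → 72.1449
row 1: Σ corner-gray over 5 cells = 3023  → 89.8246
row 2: Σ corner-gray over 5 cells = 2827  → 84.0007
row 3: Σ corner-gray over 5 cells = 3215  → 95.5296
row 4: Σ corner-gray over 5 cells = 3635  → 108.0094
row 5: Σ corner-gray over 5 cells = 2582  → 76.7209
row 6: Σ corner-gray over 5 cells = 2264  → 67.2719
row 7: Σ corner-gray over 5 cells = 2595  → 77.1071
Σ rows: total corner-gray = 22569  → 670.6092 mm³


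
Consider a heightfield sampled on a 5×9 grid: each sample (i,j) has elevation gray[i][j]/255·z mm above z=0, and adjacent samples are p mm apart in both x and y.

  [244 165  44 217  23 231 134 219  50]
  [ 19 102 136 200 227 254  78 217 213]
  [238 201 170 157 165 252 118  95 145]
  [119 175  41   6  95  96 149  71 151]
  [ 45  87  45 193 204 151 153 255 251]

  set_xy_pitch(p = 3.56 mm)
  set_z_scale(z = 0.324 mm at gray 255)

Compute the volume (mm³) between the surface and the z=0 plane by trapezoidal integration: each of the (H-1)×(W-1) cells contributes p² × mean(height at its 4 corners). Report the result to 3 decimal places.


height_mm = gray/255 × 0.324; cell vol = 3.56² × mean(4 corners)
unit = 3.56² × 0.324 / (4×255) = 0.00402573 mm³ per gray-sum
row 0: Σ corner-gray over 8 cells = 5020  → 20.2092
row 1: Σ corner-gray over 8 cells = 5359  → 21.5739
row 2: Σ corner-gray over 8 cells = 4235  → 17.0490
row 3: Σ corner-gray over 8 cells = 4008  → 16.1351
Σ rows: total corner-gray = 18622  → 74.9672 mm³

74.967


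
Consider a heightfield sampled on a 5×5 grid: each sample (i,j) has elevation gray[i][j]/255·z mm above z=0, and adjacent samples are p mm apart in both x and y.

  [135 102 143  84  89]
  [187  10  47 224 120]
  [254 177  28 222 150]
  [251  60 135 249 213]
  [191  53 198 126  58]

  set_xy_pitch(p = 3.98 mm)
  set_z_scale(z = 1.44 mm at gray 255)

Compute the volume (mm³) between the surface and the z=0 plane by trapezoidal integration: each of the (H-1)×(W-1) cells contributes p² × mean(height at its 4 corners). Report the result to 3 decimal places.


197.755

height_mm = gray/255 × 1.44; cell vol = 3.98² × mean(4 corners)
unit = 3.98² × 1.44 / (4×255) = 0.0223629 mm³ per gray-sum
row 0: Σ corner-gray over 4 cells = 1751  → 39.1575
row 1: Σ corner-gray over 4 cells = 2127  → 47.5659
row 2: Σ corner-gray over 4 cells = 2610  → 58.3672
row 3: Σ corner-gray over 4 cells = 2355  → 52.6647
Σ rows: total corner-gray = 8843  → 197.7553 mm³


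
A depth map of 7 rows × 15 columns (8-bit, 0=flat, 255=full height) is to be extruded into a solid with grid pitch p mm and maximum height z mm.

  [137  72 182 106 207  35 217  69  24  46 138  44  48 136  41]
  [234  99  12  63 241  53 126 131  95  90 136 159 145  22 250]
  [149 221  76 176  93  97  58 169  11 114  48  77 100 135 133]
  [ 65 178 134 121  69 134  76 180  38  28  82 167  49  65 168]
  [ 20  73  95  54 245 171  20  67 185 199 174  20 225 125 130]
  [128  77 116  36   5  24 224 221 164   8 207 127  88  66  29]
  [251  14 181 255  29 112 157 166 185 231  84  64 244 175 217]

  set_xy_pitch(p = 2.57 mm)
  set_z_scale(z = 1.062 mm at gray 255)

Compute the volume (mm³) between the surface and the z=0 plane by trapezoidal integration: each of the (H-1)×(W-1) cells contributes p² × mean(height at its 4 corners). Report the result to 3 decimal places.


261.568

height_mm = gray/255 × 1.062; cell vol = 2.57² × mean(4 corners)
unit = 2.57² × 1.062 / (4×255) = 0.00687687 mm³ per gray-sum
row 0: Σ corner-gray over 14 cells = 6054  → 41.6325
row 1: Σ corner-gray over 14 cells = 6260  → 43.0492
row 2: Σ corner-gray over 14 cells = 5907  → 40.6217
row 3: Σ corner-gray over 14 cells = 6331  → 43.5374
row 4: Σ corner-gray over 14 cells = 6339  → 43.5925
row 5: Σ corner-gray over 14 cells = 7145  → 49.1352
Σ rows: total corner-gray = 38036  → 261.5685 mm³


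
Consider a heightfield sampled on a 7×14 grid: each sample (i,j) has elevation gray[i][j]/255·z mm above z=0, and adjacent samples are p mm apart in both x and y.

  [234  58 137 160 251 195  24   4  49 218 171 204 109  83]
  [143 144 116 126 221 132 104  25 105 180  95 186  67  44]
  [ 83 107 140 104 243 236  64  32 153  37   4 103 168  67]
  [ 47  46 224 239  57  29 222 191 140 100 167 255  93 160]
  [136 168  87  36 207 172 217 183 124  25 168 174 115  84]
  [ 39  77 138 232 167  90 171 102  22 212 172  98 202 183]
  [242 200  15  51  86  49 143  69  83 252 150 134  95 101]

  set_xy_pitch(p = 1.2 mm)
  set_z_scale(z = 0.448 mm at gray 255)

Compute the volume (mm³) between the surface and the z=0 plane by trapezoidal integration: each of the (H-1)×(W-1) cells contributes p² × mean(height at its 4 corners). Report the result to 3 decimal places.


height_mm = gray/255 × 0.448; cell vol = 1.2² × mean(4 corners)
unit = 1.2² × 0.448 / (4×255) = 0.000632471 mm³ per gray-sum
row 0: Σ corner-gray over 13 cells = 6666  → 4.2160
row 1: Σ corner-gray over 13 cells = 6121  → 3.8714
row 2: Σ corner-gray over 13 cells = 6665  → 4.2154
row 3: Σ corner-gray over 13 cells = 7305  → 4.6202
row 4: Σ corner-gray over 13 cells = 7160  → 4.5285
row 5: Σ corner-gray over 13 cells = 6585  → 4.1648
Σ rows: total corner-gray = 40502  → 25.6163 mm³

25.616


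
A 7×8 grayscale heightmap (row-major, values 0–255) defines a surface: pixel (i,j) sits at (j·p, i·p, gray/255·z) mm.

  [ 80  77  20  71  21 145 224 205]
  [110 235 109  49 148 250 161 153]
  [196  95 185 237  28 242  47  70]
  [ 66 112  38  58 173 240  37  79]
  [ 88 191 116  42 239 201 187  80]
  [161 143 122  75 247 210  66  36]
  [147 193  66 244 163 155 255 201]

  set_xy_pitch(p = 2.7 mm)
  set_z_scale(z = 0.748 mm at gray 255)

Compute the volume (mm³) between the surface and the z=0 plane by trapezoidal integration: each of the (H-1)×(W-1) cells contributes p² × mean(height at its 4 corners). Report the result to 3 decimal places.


123.551

height_mm = gray/255 × 0.748; cell vol = 2.7² × mean(4 corners)
unit = 2.7² × 0.748 / (4×255) = 0.005346 mm³ per gray-sum
row 0: Σ corner-gray over 7 cells = 3568  → 19.0745
row 1: Σ corner-gray over 7 cells = 4101  → 21.9239
row 2: Σ corner-gray over 7 cells = 3395  → 18.1497
row 3: Σ corner-gray over 7 cells = 3581  → 19.1440
row 4: Σ corner-gray over 7 cells = 4043  → 21.6139
row 5: Σ corner-gray over 7 cells = 4423  → 23.6454
Σ rows: total corner-gray = 23111  → 123.5514 mm³


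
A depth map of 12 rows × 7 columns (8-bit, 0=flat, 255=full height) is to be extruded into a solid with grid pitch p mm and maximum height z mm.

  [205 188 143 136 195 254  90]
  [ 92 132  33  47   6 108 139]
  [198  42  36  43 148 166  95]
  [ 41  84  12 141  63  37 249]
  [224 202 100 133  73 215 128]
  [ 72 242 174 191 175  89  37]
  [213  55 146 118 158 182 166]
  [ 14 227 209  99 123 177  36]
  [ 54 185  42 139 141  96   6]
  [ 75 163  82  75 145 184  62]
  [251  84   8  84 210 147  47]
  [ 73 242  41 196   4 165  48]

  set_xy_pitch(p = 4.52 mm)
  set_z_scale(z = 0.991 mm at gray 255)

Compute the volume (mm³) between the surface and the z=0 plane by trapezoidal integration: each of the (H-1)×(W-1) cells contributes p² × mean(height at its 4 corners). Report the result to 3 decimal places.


631.731

height_mm = gray/255 × 0.991; cell vol = 4.52² × mean(4 corners)
unit = 4.52² × 0.991 / (4×255) = 0.0198495 mm³ per gray-sum
row 0: Σ corner-gray over 6 cells = 3010  → 59.7471
row 1: Σ corner-gray over 6 cells = 2046  → 40.6122
row 2: Σ corner-gray over 6 cells = 2127  → 42.2200
row 3: Σ corner-gray over 6 cells = 2762  → 54.8244
row 4: Σ corner-gray over 6 cells = 3649  → 72.4310
row 5: Σ corner-gray over 6 cells = 3548  → 70.4262
row 6: Σ corner-gray over 6 cells = 3417  → 67.8259
row 7: Σ corner-gray over 6 cells = 2986  → 59.2707
row 8: Σ corner-gray over 6 cells = 2701  → 53.6136
row 9: Σ corner-gray over 6 cells = 2799  → 55.5589
row 10: Σ corner-gray over 6 cells = 2781  → 55.2016
Σ rows: total corner-gray = 31826  → 631.7313 mm³


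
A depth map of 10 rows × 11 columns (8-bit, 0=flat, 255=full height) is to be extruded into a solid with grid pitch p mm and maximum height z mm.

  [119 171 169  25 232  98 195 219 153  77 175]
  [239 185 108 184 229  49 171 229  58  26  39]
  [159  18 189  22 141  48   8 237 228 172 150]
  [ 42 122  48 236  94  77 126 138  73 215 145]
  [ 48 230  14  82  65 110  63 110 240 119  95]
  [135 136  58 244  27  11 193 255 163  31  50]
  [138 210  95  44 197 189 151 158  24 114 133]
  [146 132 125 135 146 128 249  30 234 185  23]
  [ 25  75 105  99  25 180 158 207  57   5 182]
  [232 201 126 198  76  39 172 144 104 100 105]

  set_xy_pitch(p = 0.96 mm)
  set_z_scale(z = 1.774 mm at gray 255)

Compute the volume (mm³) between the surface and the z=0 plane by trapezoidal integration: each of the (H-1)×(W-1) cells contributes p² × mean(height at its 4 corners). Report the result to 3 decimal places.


height_mm = gray/255 × 1.774; cell vol = 0.96² × mean(4 corners)
unit = 0.96² × 1.774 / (4×255) = 0.00160286 mm³ per gray-sum
row 0: Σ corner-gray over 10 cells = 5728  → 9.1812
row 1: Σ corner-gray over 10 cells = 5191  → 8.3205
row 2: Σ corner-gray over 10 cells = 4880  → 7.8220
row 3: Σ corner-gray over 10 cells = 4654  → 7.4597
row 4: Σ corner-gray over 10 cells = 4630  → 7.4212
row 5: Σ corner-gray over 10 cells = 5056  → 8.1041
row 6: Σ corner-gray over 10 cells = 5532  → 8.8670
row 7: Σ corner-gray over 10 cells = 4926  → 7.8957
row 8: Σ corner-gray over 10 cells = 4686  → 7.5110
Σ rows: total corner-gray = 45283  → 72.5824 mm³

72.582


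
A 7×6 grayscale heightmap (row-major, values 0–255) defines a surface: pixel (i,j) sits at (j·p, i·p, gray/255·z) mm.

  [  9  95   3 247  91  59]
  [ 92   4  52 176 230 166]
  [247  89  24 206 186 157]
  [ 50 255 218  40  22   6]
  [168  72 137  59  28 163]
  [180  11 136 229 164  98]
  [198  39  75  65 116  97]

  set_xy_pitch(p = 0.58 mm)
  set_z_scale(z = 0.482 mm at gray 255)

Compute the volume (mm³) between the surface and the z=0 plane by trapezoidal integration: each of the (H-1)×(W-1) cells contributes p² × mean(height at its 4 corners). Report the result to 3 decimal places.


height_mm = gray/255 × 0.482; cell vol = 0.58² × mean(4 corners)
unit = 0.58² × 0.482 / (4×255) = 0.000158965 mm³ per gray-sum
row 0: Σ corner-gray over 5 cells = 2122  → 0.3373
row 1: Σ corner-gray over 5 cells = 2596  → 0.4127
row 2: Σ corner-gray over 5 cells = 2540  → 0.4038
row 3: Σ corner-gray over 5 cells = 2049  → 0.3257
row 4: Σ corner-gray over 5 cells = 2281  → 0.3626
row 5: Σ corner-gray over 5 cells = 2243  → 0.3566
Σ rows: total corner-gray = 13831  → 2.1987 mm³

2.199


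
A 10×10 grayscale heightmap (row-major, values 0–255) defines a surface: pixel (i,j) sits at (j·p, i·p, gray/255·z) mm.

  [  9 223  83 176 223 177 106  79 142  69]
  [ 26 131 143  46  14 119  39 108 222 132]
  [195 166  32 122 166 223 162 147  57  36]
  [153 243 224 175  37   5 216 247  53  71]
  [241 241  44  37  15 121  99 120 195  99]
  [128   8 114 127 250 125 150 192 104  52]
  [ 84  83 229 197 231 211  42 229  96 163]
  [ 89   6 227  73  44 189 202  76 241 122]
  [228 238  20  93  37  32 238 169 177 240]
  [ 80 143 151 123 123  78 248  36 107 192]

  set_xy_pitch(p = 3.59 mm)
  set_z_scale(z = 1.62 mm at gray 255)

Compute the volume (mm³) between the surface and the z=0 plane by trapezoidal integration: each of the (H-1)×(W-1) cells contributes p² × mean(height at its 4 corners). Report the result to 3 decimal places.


871.584

height_mm = gray/255 × 1.62; cell vol = 3.59² × mean(4 corners)
unit = 3.59² × 1.62 / (4×255) = 0.0204693 mm³ per gray-sum
row 0: Σ corner-gray over 9 cells = 4298  → 87.9772
row 1: Σ corner-gray over 9 cells = 4183  → 85.6232
row 2: Σ corner-gray over 9 cells = 5005  → 102.4490
row 3: Σ corner-gray over 9 cells = 4708  → 96.3696
row 4: Σ corner-gray over 9 cells = 4404  → 90.1470
row 5: Σ corner-gray over 9 cells = 5203  → 106.5020
row 6: Σ corner-gray over 9 cells = 5210  → 106.6452
row 7: Σ corner-gray over 9 cells = 4803  → 98.3142
row 8: Σ corner-gray over 9 cells = 4766  → 97.5569
Σ rows: total corner-gray = 42580  → 871.5843 mm³


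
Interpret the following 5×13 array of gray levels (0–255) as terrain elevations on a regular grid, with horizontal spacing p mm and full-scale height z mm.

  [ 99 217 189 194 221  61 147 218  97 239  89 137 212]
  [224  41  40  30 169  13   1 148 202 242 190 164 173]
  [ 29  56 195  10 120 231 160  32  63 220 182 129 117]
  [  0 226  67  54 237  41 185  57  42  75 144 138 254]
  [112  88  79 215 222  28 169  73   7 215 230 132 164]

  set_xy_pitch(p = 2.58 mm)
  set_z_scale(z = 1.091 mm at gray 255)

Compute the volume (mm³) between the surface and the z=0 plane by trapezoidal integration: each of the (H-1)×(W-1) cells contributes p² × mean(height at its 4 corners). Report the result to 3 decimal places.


173.230

height_mm = gray/255 × 1.091; cell vol = 2.58² × mean(4 corners)
unit = 2.58² × 1.091 / (4×255) = 0.00711974 mm³ per gray-sum
row 0: Σ corner-gray over 12 cells = 6806  → 48.4569
row 1: Σ corner-gray over 12 cells = 5819  → 41.4298
row 2: Σ corner-gray over 12 cells = 5728  → 40.7819
row 3: Σ corner-gray over 12 cells = 5978  → 42.5618
Σ rows: total corner-gray = 24331  → 173.2303 mm³


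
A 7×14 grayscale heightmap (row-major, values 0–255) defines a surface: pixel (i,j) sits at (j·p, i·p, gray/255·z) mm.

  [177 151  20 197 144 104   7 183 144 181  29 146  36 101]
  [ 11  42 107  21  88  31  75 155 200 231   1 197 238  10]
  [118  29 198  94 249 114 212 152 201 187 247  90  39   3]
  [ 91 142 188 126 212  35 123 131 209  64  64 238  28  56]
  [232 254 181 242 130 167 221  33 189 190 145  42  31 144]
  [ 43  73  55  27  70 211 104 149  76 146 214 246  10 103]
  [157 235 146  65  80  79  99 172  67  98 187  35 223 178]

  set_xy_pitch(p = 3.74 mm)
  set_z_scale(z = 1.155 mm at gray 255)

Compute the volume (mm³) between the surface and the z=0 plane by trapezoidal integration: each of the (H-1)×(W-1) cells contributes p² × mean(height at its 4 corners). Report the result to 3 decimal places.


629.549

height_mm = gray/255 × 1.155; cell vol = 3.74² × mean(4 corners)
unit = 3.74² × 1.155 / (4×255) = 0.0158389 mm³ per gray-sum
row 0: Σ corner-gray over 13 cells = 5755  → 91.1529
row 1: Σ corner-gray over 13 cells = 6538  → 103.5547
row 2: Σ corner-gray over 13 cells = 7012  → 111.0624
row 3: Σ corner-gray over 13 cells = 7293  → 115.5131
row 4: Σ corner-gray over 13 cells = 6934  → 109.8269
row 5: Σ corner-gray over 13 cells = 6215  → 98.4388
Σ rows: total corner-gray = 39747  → 629.5488 mm³


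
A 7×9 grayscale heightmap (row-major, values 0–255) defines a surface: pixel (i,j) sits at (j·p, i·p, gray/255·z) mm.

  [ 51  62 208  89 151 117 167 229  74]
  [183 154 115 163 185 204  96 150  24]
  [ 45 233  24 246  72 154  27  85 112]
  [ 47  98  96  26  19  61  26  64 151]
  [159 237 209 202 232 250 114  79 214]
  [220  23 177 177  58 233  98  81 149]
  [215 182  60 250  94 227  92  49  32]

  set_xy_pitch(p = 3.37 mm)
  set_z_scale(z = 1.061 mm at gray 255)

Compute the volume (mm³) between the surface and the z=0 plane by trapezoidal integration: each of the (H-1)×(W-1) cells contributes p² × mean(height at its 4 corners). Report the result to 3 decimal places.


height_mm = gray/255 × 1.061; cell vol = 3.37² × mean(4 corners)
unit = 3.37² × 1.061 / (4×255) = 0.0118134 mm³ per gray-sum
row 0: Σ corner-gray over 8 cells = 4512  → 53.3021
row 1: Σ corner-gray over 8 cells = 4180  → 49.3800
row 2: Σ corner-gray over 8 cells = 2817  → 33.2784
row 3: Σ corner-gray over 8 cells = 3997  → 47.2182
row 4: Σ corner-gray over 8 cells = 5082  → 60.0357
row 5: Σ corner-gray over 8 cells = 4218  → 49.8289
Σ rows: total corner-gray = 24806  → 293.0433 mm³

293.043


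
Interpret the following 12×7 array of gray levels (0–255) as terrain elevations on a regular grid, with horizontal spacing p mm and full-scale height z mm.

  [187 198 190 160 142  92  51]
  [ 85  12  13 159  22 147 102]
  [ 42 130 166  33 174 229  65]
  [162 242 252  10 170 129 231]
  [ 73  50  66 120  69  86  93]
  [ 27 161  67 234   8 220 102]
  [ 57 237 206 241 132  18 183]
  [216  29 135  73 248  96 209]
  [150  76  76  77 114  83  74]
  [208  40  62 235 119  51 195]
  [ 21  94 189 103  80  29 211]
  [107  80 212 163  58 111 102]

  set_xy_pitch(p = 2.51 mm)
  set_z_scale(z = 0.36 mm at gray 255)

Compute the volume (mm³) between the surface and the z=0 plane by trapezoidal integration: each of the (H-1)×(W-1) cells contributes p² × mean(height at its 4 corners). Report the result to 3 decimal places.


70.085

height_mm = gray/255 × 0.36; cell vol = 2.51² × mean(4 corners)
unit = 2.51² × 0.36 / (4×255) = 0.00222356 mm³ per gray-sum
row 0: Σ corner-gray over 6 cells = 2695  → 5.9925
row 1: Σ corner-gray over 6 cells = 2464  → 5.4789
row 2: Σ corner-gray over 6 cells = 3570  → 7.9381
row 3: Σ corner-gray over 6 cells = 2947  → 6.5528
row 4: Σ corner-gray over 6 cells = 2457  → 5.4633
row 5: Σ corner-gray over 6 cells = 3417  → 7.5979
row 6: Σ corner-gray over 6 cells = 3495  → 7.7714
row 7: Σ corner-gray over 6 cells = 2663  → 5.9214
row 8: Σ corner-gray over 6 cells = 2493  → 5.5433
row 9: Σ corner-gray over 6 cells = 2639  → 5.8680
row 10: Σ corner-gray over 6 cells = 2679  → 5.9569
Σ rows: total corner-gray = 31519  → 70.0845 mm³


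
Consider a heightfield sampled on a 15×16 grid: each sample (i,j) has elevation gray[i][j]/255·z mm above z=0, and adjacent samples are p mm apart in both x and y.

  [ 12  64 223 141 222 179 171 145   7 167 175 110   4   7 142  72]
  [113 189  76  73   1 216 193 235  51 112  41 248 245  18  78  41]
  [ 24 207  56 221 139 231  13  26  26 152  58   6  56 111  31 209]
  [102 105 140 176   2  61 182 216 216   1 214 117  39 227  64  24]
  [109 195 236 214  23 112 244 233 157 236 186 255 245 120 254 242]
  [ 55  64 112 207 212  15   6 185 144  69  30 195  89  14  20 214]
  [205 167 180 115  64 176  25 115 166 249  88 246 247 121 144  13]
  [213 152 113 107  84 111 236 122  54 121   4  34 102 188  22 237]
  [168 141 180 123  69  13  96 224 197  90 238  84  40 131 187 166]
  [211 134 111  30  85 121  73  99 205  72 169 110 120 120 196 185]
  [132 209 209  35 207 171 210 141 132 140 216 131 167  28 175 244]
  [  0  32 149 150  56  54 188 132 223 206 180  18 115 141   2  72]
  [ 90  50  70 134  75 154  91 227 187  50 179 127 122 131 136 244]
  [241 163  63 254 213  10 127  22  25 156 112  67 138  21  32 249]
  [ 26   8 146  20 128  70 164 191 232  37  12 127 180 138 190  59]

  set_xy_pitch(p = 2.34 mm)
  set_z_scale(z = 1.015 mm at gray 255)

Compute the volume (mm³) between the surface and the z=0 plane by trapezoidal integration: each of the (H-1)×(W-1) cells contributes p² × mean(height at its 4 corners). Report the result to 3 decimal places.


578.631

height_mm = gray/255 × 1.015; cell vol = 2.34² × mean(4 corners)
unit = 2.34² × 1.015 / (4×255) = 0.00544876 mm³ per gray-sum
row 0: Σ corner-gray over 15 cells = 7304  → 39.7977
row 1: Σ corner-gray over 15 cells = 6605  → 35.9891
row 2: Σ corner-gray over 15 cells = 6545  → 35.6621
row 3: Σ corner-gray over 15 cells = 9417  → 51.3110
row 4: Σ corner-gray over 15 cells = 8764  → 47.7529
row 5: Σ corner-gray over 15 cells = 7417  → 40.4134
row 6: Σ corner-gray over 15 cells = 7774  → 42.3587
row 7: Σ corner-gray over 15 cells = 7310  → 39.8304
row 8: Σ corner-gray over 15 cells = 7646  → 41.6612
row 9: Σ corner-gray over 15 cells = 8404  → 45.7914
row 10: Σ corner-gray over 15 cells = 8082  → 44.0369
row 11: Σ corner-gray over 15 cells = 7164  → 39.0349
row 12: Σ corner-gray over 15 cells = 7096  → 38.6644
row 13: Σ corner-gray over 15 cells = 6667  → 36.3269
Σ rows: total corner-gray = 106195  → 578.6309 mm³


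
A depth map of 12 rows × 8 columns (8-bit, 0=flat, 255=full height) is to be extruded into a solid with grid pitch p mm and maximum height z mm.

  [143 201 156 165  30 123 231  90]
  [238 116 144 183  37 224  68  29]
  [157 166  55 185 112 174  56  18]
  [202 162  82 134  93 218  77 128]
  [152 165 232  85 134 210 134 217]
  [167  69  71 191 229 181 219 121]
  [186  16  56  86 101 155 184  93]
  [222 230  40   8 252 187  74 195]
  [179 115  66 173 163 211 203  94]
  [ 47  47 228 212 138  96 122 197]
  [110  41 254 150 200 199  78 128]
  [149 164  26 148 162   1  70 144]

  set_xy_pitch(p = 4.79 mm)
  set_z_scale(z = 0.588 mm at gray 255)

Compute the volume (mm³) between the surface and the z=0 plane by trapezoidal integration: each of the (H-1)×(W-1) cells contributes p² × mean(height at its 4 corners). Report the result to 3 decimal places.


height_mm = gray/255 × 0.588; cell vol = 4.79² × mean(4 corners)
unit = 4.79² × 0.588 / (4×255) = 0.0132266 mm³ per gray-sum
row 0: Σ corner-gray over 7 cells = 3856  → 51.0018
row 1: Σ corner-gray over 7 cells = 3482  → 46.0550
row 2: Σ corner-gray over 7 cells = 3533  → 46.7296
row 3: Σ corner-gray over 7 cells = 4151  → 54.9036
row 4: Σ corner-gray over 7 cells = 4497  → 59.4800
row 5: Σ corner-gray over 7 cells = 3683  → 48.7136
row 6: Σ corner-gray over 7 cells = 3474  → 45.9492
row 7: Σ corner-gray over 7 cells = 4134  → 54.6788
row 8: Σ corner-gray over 7 cells = 4065  → 53.7661
row 9: Σ corner-gray over 7 cells = 4012  → 53.0651
row 10: Σ corner-gray over 7 cells = 3517  → 46.5179
Σ rows: total corner-gray = 42404  → 560.8607 mm³

560.861


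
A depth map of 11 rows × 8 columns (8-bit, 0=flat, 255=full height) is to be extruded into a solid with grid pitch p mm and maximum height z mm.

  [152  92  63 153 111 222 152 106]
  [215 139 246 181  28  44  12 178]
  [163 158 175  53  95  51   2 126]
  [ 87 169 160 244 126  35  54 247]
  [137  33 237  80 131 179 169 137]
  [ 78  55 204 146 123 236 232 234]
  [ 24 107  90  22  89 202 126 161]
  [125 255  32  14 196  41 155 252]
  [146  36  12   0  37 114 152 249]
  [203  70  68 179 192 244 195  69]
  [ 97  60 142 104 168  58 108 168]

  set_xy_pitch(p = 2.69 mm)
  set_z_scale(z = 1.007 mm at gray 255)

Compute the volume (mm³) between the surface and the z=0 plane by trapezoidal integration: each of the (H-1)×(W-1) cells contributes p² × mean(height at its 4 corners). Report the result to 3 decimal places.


height_mm = gray/255 × 1.007; cell vol = 2.69² × mean(4 corners)
unit = 2.69² × 1.007 / (4×255) = 0.00714388 mm³ per gray-sum
row 0: Σ corner-gray over 7 cells = 3537  → 25.2679
row 1: Σ corner-gray over 7 cells = 3050  → 21.7888
row 2: Σ corner-gray over 7 cells = 3267  → 23.3390
row 3: Σ corner-gray over 7 cells = 3842  → 27.4468
row 4: Σ corner-gray over 7 cells = 4236  → 30.2615
row 5: Σ corner-gray over 7 cells = 3761  → 26.8681
row 6: Σ corner-gray over 7 cells = 3220  → 23.0033
row 7: Σ corner-gray over 7 cells = 2860  → 20.4315
row 8: Σ corner-gray over 7 cells = 3265  → 23.3248
row 9: Σ corner-gray over 7 cells = 3713  → 26.5252
Σ rows: total corner-gray = 34751  → 248.2568 mm³

248.257


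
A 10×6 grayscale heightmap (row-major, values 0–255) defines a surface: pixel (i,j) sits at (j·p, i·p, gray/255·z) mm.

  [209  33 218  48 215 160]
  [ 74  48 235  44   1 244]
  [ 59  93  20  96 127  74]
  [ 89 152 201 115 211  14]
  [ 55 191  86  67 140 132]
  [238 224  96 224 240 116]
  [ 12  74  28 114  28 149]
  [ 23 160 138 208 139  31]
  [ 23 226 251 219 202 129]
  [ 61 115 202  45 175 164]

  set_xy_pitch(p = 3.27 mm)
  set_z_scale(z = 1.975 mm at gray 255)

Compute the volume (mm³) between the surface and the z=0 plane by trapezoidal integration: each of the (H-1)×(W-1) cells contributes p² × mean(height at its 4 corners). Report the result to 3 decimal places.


480.590

height_mm = gray/255 × 1.975; cell vol = 3.27² × mean(4 corners)
unit = 3.27² × 1.975 / (4×255) = 0.0207044 mm³ per gray-sum
row 0: Σ corner-gray over 5 cells = 2371  → 49.0901
row 1: Σ corner-gray over 5 cells = 1779  → 36.8331
row 2: Σ corner-gray over 5 cells = 2266  → 46.9161
row 3: Σ corner-gray over 5 cells = 2616  → 54.1627
row 4: Σ corner-gray over 5 cells = 3077  → 63.7074
row 5: Σ corner-gray over 5 cells = 2571  → 53.2310
row 6: Σ corner-gray over 5 cells = 1993  → 41.2638
row 7: Σ corner-gray over 5 cells = 3292  → 68.1589
row 8: Σ corner-gray over 5 cells = 3247  → 67.2272
Σ rows: total corner-gray = 23212  → 480.5903 mm³


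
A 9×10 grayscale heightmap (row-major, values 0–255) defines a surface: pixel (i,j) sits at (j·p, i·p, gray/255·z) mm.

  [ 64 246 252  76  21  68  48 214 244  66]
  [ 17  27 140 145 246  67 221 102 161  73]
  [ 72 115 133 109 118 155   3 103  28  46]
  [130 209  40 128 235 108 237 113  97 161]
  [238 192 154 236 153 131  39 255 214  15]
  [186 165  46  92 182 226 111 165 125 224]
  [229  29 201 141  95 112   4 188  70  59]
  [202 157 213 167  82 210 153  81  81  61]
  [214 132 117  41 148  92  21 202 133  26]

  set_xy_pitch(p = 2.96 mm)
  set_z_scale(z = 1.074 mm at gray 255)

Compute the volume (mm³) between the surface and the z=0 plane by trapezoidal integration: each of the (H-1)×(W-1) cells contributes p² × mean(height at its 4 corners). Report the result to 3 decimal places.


height_mm = gray/255 × 1.074; cell vol = 2.96² × mean(4 corners)
unit = 2.96² × 1.074 / (4×255) = 0.00922545 mm³ per gray-sum
row 0: Σ corner-gray over 9 cells = 4776  → 44.0607
row 1: Σ corner-gray over 9 cells = 3954  → 36.4774
row 2: Σ corner-gray over 9 cells = 4271  → 39.4019
row 3: Σ corner-gray over 9 cells = 5626  → 51.9024
row 4: Σ corner-gray over 9 cells = 5635  → 51.9854
row 5: Σ corner-gray over 9 cells = 4602  → 42.4555
row 6: Σ corner-gray over 9 cells = 4519  → 41.6898
row 7: Σ corner-gray over 9 cells = 4563  → 42.0957
Σ rows: total corner-gray = 37946  → 350.0689 mm³

350.069


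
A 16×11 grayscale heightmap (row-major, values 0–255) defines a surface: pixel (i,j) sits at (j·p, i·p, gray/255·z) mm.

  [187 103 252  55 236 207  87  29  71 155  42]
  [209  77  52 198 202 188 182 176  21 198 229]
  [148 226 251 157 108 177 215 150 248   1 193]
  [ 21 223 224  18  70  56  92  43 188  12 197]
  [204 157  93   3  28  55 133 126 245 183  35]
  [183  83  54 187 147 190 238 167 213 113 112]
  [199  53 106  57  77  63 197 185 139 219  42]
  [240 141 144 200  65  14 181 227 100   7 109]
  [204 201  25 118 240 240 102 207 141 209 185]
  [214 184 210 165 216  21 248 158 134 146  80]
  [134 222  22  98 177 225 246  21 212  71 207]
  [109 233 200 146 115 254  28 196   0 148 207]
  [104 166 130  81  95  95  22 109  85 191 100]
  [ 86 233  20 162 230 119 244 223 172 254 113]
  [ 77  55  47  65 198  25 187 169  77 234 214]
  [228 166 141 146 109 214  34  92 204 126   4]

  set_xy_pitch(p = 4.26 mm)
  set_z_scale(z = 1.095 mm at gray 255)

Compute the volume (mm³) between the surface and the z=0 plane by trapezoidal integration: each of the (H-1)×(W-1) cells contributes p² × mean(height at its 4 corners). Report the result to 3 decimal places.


height_mm = gray/255 × 1.095; cell vol = 4.26² × mean(4 corners)
unit = 4.26² × 1.095 / (4×255) = 0.019482 mm³ per gray-sum
row 0: Σ corner-gray over 10 cells = 5645  → 109.9758
row 1: Σ corner-gray over 10 cells = 6433  → 125.3276
row 2: Σ corner-gray over 10 cells = 5477  → 106.7028
row 3: Σ corner-gray over 10 cells = 4355  → 84.8440
row 4: Σ corner-gray over 10 cells = 5364  → 104.5014
row 5: Σ corner-gray over 10 cells = 5512  → 107.3847
row 6: Σ corner-gray over 10 cells = 4940  → 96.2410
row 7: Σ corner-gray over 10 cells = 5862  → 114.2034
row 8: Σ corner-gray over 10 cells = 6613  → 128.8343
row 9: Σ corner-gray over 10 cells = 6187  → 120.5350
row 10: Σ corner-gray over 10 cells = 5885  → 114.6515
row 11: Σ corner-gray over 10 cells = 5108  → 99.5140
row 12: Σ corner-gray over 10 cells = 5665  → 110.3654
row 13: Σ corner-gray over 10 cells = 5918  → 115.2944
row 14: Σ corner-gray over 10 cells = 5101  → 99.3776
Σ rows: total corner-gray = 84065  → 1637.7528 mm³

1637.753


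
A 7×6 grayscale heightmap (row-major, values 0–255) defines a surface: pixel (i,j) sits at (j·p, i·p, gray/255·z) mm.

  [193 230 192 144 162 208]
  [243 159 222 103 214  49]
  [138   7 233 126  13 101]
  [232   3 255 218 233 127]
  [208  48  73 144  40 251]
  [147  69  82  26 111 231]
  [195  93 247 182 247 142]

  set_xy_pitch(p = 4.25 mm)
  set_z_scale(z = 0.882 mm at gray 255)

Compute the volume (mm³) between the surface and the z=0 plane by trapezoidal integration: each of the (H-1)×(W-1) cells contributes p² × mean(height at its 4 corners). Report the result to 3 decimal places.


height_mm = gray/255 × 0.882; cell vol = 4.25² × mean(4 corners)
unit = 4.25² × 0.882 / (4×255) = 0.0156187 mm³ per gray-sum
row 0: Σ corner-gray over 5 cells = 3545  → 55.3685
row 1: Σ corner-gray over 5 cells = 2685  → 41.9363
row 2: Σ corner-gray over 5 cells = 2774  → 43.3264
row 3: Σ corner-gray over 5 cells = 2846  → 44.4510
row 4: Σ corner-gray over 5 cells = 2023  → 31.5967
row 5: Σ corner-gray over 5 cells = 2829  → 44.1854
Σ rows: total corner-gray = 16702  → 260.8644 mm³

260.864


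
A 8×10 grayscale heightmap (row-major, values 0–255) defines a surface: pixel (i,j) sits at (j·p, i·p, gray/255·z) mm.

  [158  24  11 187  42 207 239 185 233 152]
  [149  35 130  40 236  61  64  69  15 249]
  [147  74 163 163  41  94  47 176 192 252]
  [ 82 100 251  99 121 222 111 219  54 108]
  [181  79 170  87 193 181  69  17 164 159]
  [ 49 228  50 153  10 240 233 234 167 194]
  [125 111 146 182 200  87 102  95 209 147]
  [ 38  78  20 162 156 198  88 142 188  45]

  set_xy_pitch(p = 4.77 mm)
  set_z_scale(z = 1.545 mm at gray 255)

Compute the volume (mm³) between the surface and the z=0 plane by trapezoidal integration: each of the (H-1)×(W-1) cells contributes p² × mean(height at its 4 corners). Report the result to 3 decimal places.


1141.894

height_mm = gray/255 × 1.545; cell vol = 4.77² × mean(4 corners)
unit = 4.77² × 1.545 / (4×255) = 0.034464 mm³ per gray-sum
row 0: Σ corner-gray over 9 cells = 4264  → 146.9543
row 1: Σ corner-gray over 9 cells = 3997  → 137.7524
row 2: Σ corner-gray over 9 cells = 4843  → 166.9089
row 3: Σ corner-gray over 9 cells = 4804  → 165.5648
row 4: Σ corner-gray over 9 cells = 5133  → 176.9035
row 5: Σ corner-gray over 9 cells = 5409  → 186.4155
row 6: Σ corner-gray over 9 cells = 4683  → 161.3947
Σ rows: total corner-gray = 33133  → 1141.8941 mm³


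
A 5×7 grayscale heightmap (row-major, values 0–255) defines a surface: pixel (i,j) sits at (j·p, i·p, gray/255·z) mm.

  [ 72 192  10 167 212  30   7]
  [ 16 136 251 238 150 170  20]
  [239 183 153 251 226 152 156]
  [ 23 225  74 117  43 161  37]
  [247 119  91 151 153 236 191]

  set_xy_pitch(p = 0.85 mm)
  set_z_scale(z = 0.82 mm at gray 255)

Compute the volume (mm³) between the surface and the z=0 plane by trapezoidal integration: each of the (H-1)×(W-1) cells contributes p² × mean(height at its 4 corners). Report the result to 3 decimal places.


8.330

height_mm = gray/255 × 0.82; cell vol = 0.85² × mean(4 corners)
unit = 0.85² × 0.82 / (4×255) = 0.000580833 mm³ per gray-sum
row 0: Σ corner-gray over 6 cells = 3227  → 1.8743
row 1: Σ corner-gray over 6 cells = 4251  → 2.4691
row 2: Σ corner-gray over 6 cells = 3625  → 2.1055
row 3: Σ corner-gray over 6 cells = 3238  → 1.8807
Σ rows: total corner-gray = 14341  → 8.3297 mm³


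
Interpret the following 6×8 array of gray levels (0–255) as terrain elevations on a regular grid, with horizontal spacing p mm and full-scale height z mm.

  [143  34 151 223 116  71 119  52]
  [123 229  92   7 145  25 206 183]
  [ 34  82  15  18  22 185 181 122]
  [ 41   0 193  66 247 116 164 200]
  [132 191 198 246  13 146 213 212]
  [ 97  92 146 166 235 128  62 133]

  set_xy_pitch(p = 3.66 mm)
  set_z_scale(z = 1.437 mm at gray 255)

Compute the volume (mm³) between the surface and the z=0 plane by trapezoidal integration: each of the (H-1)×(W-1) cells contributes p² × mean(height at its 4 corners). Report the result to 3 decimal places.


height_mm = gray/255 × 1.437; cell vol = 3.66² × mean(4 corners)
unit = 3.66² × 1.437 / (4×255) = 0.018872 mm³ per gray-sum
row 0: Σ corner-gray over 7 cells = 3337  → 62.9760
row 1: Σ corner-gray over 7 cells = 2876  → 54.2760
row 2: Σ corner-gray over 7 cells = 2975  → 56.1443
row 3: Σ corner-gray over 7 cells = 4171  → 78.7153
row 4: Σ corner-gray over 7 cells = 4246  → 80.1307
Σ rows: total corner-gray = 17605  → 332.2422 mm³

332.242


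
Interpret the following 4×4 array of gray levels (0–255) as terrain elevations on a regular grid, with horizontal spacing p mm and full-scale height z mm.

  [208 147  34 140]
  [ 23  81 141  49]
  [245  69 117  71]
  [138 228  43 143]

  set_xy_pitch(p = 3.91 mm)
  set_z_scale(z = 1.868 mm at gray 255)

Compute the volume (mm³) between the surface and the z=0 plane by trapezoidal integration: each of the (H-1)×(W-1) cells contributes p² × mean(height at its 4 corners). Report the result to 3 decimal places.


height_mm = gray/255 × 1.868; cell vol = 3.91² × mean(4 corners)
unit = 3.91² × 1.868 / (4×255) = 0.0279982 mm³ per gray-sum
row 0: Σ corner-gray over 3 cells = 1226  → 34.3258
row 1: Σ corner-gray over 3 cells = 1204  → 33.7098
row 2: Σ corner-gray over 3 cells = 1511  → 42.3053
Σ rows: total corner-gray = 3941  → 110.3409 mm³

110.341


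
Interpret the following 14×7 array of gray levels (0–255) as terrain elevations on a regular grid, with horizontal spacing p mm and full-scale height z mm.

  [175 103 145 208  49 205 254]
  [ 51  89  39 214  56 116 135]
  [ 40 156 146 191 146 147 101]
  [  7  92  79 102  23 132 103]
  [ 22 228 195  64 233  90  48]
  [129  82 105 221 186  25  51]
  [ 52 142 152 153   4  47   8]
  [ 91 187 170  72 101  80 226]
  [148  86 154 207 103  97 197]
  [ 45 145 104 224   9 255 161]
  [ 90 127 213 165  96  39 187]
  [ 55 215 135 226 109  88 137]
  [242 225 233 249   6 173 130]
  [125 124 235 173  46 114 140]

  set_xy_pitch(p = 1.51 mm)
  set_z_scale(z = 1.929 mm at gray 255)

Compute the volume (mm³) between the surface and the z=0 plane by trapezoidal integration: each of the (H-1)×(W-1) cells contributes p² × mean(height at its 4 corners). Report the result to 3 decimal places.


height_mm = gray/255 × 1.929; cell vol = 1.51² × mean(4 corners)
unit = 1.51² × 1.929 / (4×255) = 0.00431207 mm³ per gray-sum
row 0: Σ corner-gray over 6 cells = 3063  → 13.2079
row 1: Σ corner-gray over 6 cells = 2927  → 12.6214
row 2: Σ corner-gray over 6 cells = 2679  → 11.5520
row 3: Σ corner-gray over 6 cells = 2656  → 11.4529
row 4: Σ corner-gray over 6 cells = 3108  → 13.4019
row 5: Σ corner-gray over 6 cells = 2474  → 10.6681
row 6: Σ corner-gray over 6 cells = 2593  → 11.1812
row 7: Σ corner-gray over 6 cells = 3176  → 13.6951
row 8: Σ corner-gray over 6 cells = 3319  → 14.3118
row 9: Σ corner-gray over 6 cells = 3237  → 13.9582
row 10: Σ corner-gray over 6 cells = 3295  → 14.2083
row 11: Σ corner-gray over 6 cells = 3882  → 16.7395
row 12: Σ corner-gray over 6 cells = 3793  → 16.3557
Σ rows: total corner-gray = 40202  → 173.3539 mm³

173.354


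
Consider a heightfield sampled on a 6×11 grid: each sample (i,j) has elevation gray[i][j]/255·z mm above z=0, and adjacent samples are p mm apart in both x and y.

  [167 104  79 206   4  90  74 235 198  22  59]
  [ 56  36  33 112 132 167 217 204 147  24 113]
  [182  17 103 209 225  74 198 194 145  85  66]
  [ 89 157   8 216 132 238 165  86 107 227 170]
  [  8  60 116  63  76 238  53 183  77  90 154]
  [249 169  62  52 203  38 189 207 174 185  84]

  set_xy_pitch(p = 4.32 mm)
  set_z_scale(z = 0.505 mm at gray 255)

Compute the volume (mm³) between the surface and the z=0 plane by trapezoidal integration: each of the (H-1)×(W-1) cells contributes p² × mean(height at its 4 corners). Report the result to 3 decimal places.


height_mm = gray/255 × 0.505; cell vol = 4.32² × mean(4 corners)
unit = 4.32² × 0.505 / (4×255) = 0.00923972 mm³ per gray-sum
row 0: Σ corner-gray over 10 cells = 4563  → 42.1608
row 1: Σ corner-gray over 10 cells = 5061  → 46.7622
row 2: Σ corner-gray over 10 cells = 5679  → 52.4724
row 3: Σ corner-gray over 10 cells = 5005  → 46.2448
row 4: Σ corner-gray over 10 cells = 4965  → 45.8752
Σ rows: total corner-gray = 25273  → 233.5154 mm³

233.515


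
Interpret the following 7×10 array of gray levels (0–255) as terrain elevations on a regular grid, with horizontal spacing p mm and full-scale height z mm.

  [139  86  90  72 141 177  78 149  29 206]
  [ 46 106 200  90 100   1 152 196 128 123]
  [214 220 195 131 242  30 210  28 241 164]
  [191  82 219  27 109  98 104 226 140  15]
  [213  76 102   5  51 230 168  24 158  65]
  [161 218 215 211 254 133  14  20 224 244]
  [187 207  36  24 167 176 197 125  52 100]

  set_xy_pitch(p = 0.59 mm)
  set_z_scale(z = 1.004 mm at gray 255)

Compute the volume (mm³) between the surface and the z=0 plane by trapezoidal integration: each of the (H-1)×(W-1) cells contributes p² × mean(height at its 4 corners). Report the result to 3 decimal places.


height_mm = gray/255 × 1.004; cell vol = 0.59² × mean(4 corners)
unit = 0.59² × 1.004 / (4×255) = 0.00034264 mm³ per gray-sum
row 0: Σ corner-gray over 9 cells = 4104  → 1.4062
row 1: Σ corner-gray over 9 cells = 5087  → 1.7430
row 2: Σ corner-gray over 9 cells = 5188  → 1.7776
row 3: Σ corner-gray over 9 cells = 4122  → 1.4124
row 4: Σ corner-gray over 9 cells = 4889  → 1.6752
row 5: Σ corner-gray over 9 cells = 5238  → 1.7947
Σ rows: total corner-gray = 28628  → 9.8091 mm³

9.809


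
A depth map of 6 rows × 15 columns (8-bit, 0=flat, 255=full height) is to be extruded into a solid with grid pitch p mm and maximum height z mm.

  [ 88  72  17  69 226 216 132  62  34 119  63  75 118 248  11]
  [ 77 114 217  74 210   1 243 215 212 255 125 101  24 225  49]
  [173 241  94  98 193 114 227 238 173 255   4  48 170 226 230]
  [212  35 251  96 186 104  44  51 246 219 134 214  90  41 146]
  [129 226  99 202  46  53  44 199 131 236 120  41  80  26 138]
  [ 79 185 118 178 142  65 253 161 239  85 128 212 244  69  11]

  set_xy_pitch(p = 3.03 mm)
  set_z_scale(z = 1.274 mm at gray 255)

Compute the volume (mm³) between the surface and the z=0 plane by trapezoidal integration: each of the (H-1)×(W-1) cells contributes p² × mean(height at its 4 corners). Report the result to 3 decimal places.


height_mm = gray/255 × 1.274; cell vol = 3.03² × mean(4 corners)
unit = 3.03² × 1.274 / (4×255) = 0.0114671 mm³ per gray-sum
row 0: Σ corner-gray over 14 cells = 7159  → 82.0931
row 1: Σ corner-gray over 14 cells = 8723  → 100.0277
row 2: Σ corner-gray over 14 cells = 8345  → 95.6932
row 3: Σ corner-gray over 14 cells = 7053  → 80.8776
row 4: Σ corner-gray over 14 cells = 7521  → 86.2442
Σ rows: total corner-gray = 38801  → 444.9359 mm³

444.936
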